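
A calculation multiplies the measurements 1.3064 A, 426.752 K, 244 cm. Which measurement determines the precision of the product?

244 cm

1.3064 A → 5 s.f.; 426.752 K → 6 s.f.; 244 cm → 3 s.f.
The fewest is 3 significant figures, from 244 cm.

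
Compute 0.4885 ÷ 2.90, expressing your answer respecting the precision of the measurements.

0.4885 ÷ 2.90 = 0.168448275862…
Multiplication/division keeps the fewest significant figures: 0.4885 → 4 s.f., 2.90 → 3 s.f.; limit is 3.
Rounded to 3 significant figures: 0.168.

0.168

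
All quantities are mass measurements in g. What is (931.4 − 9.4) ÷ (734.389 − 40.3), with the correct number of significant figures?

931.4 − 9.4 = 922.0, limited to 1 d.p. → 4 s.f.; 734.389 − 40.3 = 694.089, limited to 1 d.p. → 4 s.f.
Carrying full precision, 922.0 ÷ 694.089 = 1.32835990774…; keep min(4, 4) = 4 s.f.
Rounded to 4 significant figures: 1.328.

1.328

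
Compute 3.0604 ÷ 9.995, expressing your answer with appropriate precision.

3.0604 ÷ 9.995 = 0.306193096548…
Multiplication/division keeps the fewest significant figures: 3.0604 → 5 s.f., 9.995 → 4 s.f.; limit is 4.
Rounded to 4 significant figures: 0.3062.

0.3062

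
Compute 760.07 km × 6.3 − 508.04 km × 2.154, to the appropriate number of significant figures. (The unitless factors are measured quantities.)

3.7 × 10^3 km

760.07 × 6.3 = 4788.441 → 4.8 × 10^3 km (2 s.f., last digit at the 10^2 place).
508.04 × 2.154 = 1094.31816 → 1094 km (4 s.f., last digit at the 10^0 place).
Difference: 3694.12284 km; keep the coarser place, 10^2.
Result: 3.7 × 10^3 km.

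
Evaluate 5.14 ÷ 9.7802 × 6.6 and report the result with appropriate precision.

3.5

5.14 ÷ 9.7802 × 6.6 = 3.46864072309…
Multiplication/division keeps the fewest significant figures: 5.14 → 3 s.f., 9.7802 → 5 s.f., 6.6 → 2 s.f.; limit is 2.
Rounded to 2 significant figures: 3.5.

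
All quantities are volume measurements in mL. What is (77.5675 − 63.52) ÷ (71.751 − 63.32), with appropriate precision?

1.67

77.5675 − 63.52 = 14.0475, limited to 2 d.p. → 4 s.f.; 71.751 − 63.32 = 8.431, limited to 2 d.p. → 3 s.f.
Carrying full precision, 14.0475 ÷ 8.431 = 1.66617245878…; keep min(4, 3) = 3 s.f.
Rounded to 3 significant figures: 1.67.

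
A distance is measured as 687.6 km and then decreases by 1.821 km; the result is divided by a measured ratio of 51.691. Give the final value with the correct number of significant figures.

687.6 km − 1.821 km = 685.779 km; the difference is limited to 1 decimal place (4 s.f.).
Carrying full precision, 685.779 ÷ 51.691 = 13.2668936565… km; 51.691 has 5 s.f., so the result keeps min(4, 5) = 4 s.f.
Rounded to 4 significant figures: 13.27 km.

13.27 km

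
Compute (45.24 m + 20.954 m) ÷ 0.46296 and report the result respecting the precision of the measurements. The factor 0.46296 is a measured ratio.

143.0 m

45.24 m + 20.954 m = 66.194 m; the sum is limited to 2 decimal places (4 s.f.).
Carrying full precision, 66.194 ÷ 0.46296 = 142.979955072… m; 0.46296 has 5 s.f., so the result keeps min(4, 5) = 4 s.f.
Rounded to 4 significant figures: 143.0 m.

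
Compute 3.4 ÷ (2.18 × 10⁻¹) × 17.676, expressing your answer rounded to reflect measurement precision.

2.8 × 10²

3.4 ÷ (2.18 × 10⁻¹) × 17.676 = 275.680733945…
Multiplication/division keeps the fewest significant figures: 3.4 → 2 s.f., 2.18 × 10⁻¹ → 3 s.f., 17.676 → 5 s.f.; limit is 2.
Rounded to 2 significant figures: 2.8 × 10².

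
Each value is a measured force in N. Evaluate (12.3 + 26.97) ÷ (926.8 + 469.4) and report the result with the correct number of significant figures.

0.0281

12.3 + 26.97 = 39.27, limited to 1 d.p. → 3 s.f.; 926.8 + 469.4 = 1396.2, limited to 1 d.p. → 5 s.f.
Carrying full precision, 39.27 ÷ 1396.2 = 0.0281263429308…; keep min(3, 5) = 3 s.f.
Rounded to 3 significant figures: 0.0281.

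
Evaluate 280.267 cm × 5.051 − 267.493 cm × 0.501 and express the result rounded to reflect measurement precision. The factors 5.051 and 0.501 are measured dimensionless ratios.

1282 cm

280.267 × 5.051 = 1415.628617 → 1.416 × 10³ cm (4 s.f., last digit at the 10^0 place).
267.493 × 0.501 = 134.013993 → 134 cm (3 s.f., last digit at the 10^0 place).
Difference: 1281.614624 cm; keep the coarser place, 10^0.
Result: 1282 cm.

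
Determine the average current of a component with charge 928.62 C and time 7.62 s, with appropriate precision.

122 A

average current = 928.62 C ÷ 7.62 s = 121.866141732… A.
928.62 has 5 significant figures; 7.62 has 3.
Division/multiplication keeps the fewest: 3 significant figures.
Rounded: 122 A.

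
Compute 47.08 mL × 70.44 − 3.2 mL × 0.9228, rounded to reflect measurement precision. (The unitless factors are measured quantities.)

3313 mL

47.08 × 70.44 = 3316.3152 → 3316 mL (4 s.f., last digit at the 10^0 place).
3.2 × 0.9228 = 2.95296 → 3.0 mL (2 s.f., last digit at the 10^-1 place).
Difference: 3313.36224 mL; keep the coarser place, 10^0.
Result: 3313 mL.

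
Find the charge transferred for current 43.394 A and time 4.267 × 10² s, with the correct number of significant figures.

charge transferred = 43.394 A × 4.267 × 10² s = 18516.2198 C.
43.394 has 5 significant figures; 4.267 × 10² has 4.
Division/multiplication keeps the fewest: 4 significant figures.
Rounded: 1.852 × 10⁴ C.

1.852 × 10⁴ C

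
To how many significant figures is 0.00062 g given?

2

0.00062: leading zeros are not significant.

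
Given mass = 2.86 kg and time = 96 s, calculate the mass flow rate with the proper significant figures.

mass flow rate = 2.86 kg ÷ 96 s = 0.0297916666667… kg/s.
2.86 has 3 significant figures; 96 has 2.
Division/multiplication keeps the fewest: 2 significant figures.
Rounded: 0.030 kg/s.

0.030 kg/s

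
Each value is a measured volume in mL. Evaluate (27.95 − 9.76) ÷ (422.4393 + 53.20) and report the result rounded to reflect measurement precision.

0.03824

27.95 − 9.76 = 18.19, limited to 2 d.p. → 4 s.f.; 422.4393 + 53.20 = 475.6393, limited to 2 d.p. → 5 s.f.
Carrying full precision, 18.19 ÷ 475.6393 = 0.0382432654324…; keep min(4, 5) = 4 s.f.
Rounded to 4 significant figures: 0.03824.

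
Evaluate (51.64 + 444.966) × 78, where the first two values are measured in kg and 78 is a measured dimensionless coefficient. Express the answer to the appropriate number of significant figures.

51.64 kg + 444.966 kg = 496.606 kg; the sum is limited to 2 decimal places (5 s.f.).
Carrying full precision, 496.606 × 78 = 38735.268 kg; 78 has 2 s.f., so the result keeps min(5, 2) = 2 s.f.
Rounded to 2 significant figures: 3.9 × 10⁴ kg.

3.9 × 10⁴ kg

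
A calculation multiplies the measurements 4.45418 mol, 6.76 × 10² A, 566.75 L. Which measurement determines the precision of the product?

4.45418 mol → 6 s.f.; 6.76 × 10² A → 3 s.f.; 566.75 L → 5 s.f.
The fewest is 3 significant figures, from 6.76 × 10² A.

6.76 × 10² A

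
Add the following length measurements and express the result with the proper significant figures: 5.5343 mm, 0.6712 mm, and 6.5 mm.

5.5343 mm + 0.6712 mm + 6.5 mm = 12.7055 mm.
Addition/subtraction keeps the fewest decimal places: 5.5343 → 4 decimal places, 0.6712 → 4 decimal places, 6.5 → 1 decimal place; limit is 1.
Rounded to 1 decimal place: 12.7 mm.

12.7 mm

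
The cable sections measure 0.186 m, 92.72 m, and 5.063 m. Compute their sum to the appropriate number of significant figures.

97.97 m

0.186 m + 92.72 m + 5.063 m = 97.969 m.
Addition/subtraction keeps the fewest decimal places: 0.186 → 3 decimal places, 92.72 → 2 decimal places, 5.063 → 3 decimal places; limit is 2.
Rounded to 2 decimal places: 97.97 m.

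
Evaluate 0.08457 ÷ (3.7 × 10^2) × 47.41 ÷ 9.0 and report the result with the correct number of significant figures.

0.0012

0.08457 ÷ (3.7 × 10^2) × 47.41 ÷ 9.0 = 0.00120404315315…
Multiplication/division keeps the fewest significant figures: 0.08457 → 4 s.f., 3.7 × 10^2 → 2 s.f., 47.41 → 4 s.f., 9.0 → 2 s.f.; limit is 2.
Rounded to 2 significant figures: 0.0012.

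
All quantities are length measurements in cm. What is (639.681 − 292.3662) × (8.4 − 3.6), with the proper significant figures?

1.7 × 10^3 cm²

639.681 − 292.3662 = 347.3148, limited to 3 d.p. → 6 s.f.; 8.4 − 3.6 = 4.8, limited to 1 d.p. → 2 s.f.
Carrying full precision, 347.3148 × 4.8 = 1667.11104; keep min(6, 2) = 2 s.f.
Rounded to 2 significant figures: 1.7 × 10^3 cm².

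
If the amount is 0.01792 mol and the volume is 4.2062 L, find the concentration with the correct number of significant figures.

0.004260 mol/L

concentration = 0.01792 mol ÷ 4.2062 L = 0.00426037753792… mol/L.
0.01792 has 4 significant figures; 4.2062 has 5.
Division/multiplication keeps the fewest: 4 significant figures.
Rounded: 0.004260 mol/L.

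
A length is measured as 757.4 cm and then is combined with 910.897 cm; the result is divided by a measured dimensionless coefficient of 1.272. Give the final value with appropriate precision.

757.4 cm + 910.897 cm = 1668.297 cm; the sum is limited to 1 decimal place (5 s.f.).
Carrying full precision, 1668.297 ÷ 1.272 = 1311.55424528… cm; 1.272 has 4 s.f., so the result keeps min(5, 4) = 4 s.f.
Rounded to 4 significant figures: 1312 cm.

1312 cm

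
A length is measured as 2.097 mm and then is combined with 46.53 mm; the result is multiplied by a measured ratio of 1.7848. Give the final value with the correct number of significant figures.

86.79 mm

2.097 mm + 46.53 mm = 48.627 mm; the sum is limited to 2 decimal places (4 s.f.).
Carrying full precision, 48.627 × 1.7848 = 86.7894696 mm; 1.7848 has 5 s.f., so the result keeps min(4, 5) = 4 s.f.
Rounded to 4 significant figures: 86.79 mm.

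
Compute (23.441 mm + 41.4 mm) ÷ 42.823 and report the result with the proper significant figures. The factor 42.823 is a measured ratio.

1.51 mm

23.441 mm + 41.4 mm = 64.841 mm; the sum is limited to 1 decimal place (3 s.f.).
Carrying full precision, 64.841 ÷ 42.823 = 1.51416294982… mm; 42.823 has 5 s.f., so the result keeps min(3, 5) = 3 s.f.
Rounded to 3 significant figures: 1.51 mm.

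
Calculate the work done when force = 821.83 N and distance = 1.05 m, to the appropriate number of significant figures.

work done = 821.83 N × 1.05 m = 862.9215 J.
821.83 has 5 significant figures; 1.05 has 3.
Division/multiplication keeps the fewest: 3 significant figures.
Rounded: 863 J.

863 J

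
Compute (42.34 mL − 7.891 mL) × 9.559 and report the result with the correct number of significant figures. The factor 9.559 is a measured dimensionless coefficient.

42.34 mL − 7.891 mL = 34.449 mL; the difference is limited to 2 decimal places (4 s.f.).
Carrying full precision, 34.449 × 9.559 = 329.297991 mL; 9.559 has 4 s.f., so the result keeps min(4, 4) = 4 s.f.
Rounded to 4 significant figures: 3.293 × 10^2 mL.

3.293 × 10^2 mL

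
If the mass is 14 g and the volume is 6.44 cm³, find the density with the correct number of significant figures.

2.2 g/cm³

density = 14 g ÷ 6.44 cm³ = 2.17391304348… g/cm³.
14 has 2 significant figures; 6.44 has 3.
Division/multiplication keeps the fewest: 2 significant figures.
Rounded: 2.2 g/cm³.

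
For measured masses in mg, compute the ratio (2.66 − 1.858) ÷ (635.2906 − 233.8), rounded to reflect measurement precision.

0.0020

2.66 − 1.858 = 0.802, limited to 2 d.p. → 2 s.f.; 635.2906 − 233.8 = 401.4906, limited to 1 d.p. → 4 s.f.
Carrying full precision, 0.802 ÷ 401.4906 = 0.00199755610717…; keep min(2, 4) = 2 s.f.
Rounded to 2 significant figures: 0.0020.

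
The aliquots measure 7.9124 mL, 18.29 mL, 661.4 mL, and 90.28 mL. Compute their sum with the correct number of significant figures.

777.9 mL

7.9124 mL + 18.29 mL + 661.4 mL + 90.28 mL = 777.8824 mL.
Addition/subtraction keeps the fewest decimal places: 7.9124 → 4 decimal places, 18.29 → 2 decimal places, 661.4 → 1 decimal place, 90.28 → 2 decimal places; limit is 1.
Rounded to 1 decimal place: 777.9 mL.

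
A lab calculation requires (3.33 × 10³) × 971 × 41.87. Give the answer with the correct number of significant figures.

(3.33 × 10³) × 971 × 41.87 = 135383714.1
Multiplication/division keeps the fewest significant figures: 3.33 × 10³ → 3 s.f., 971 → 3 s.f., 41.87 → 4 s.f.; limit is 3.
Rounded to 3 significant figures: 1.35 × 10⁸.

1.35 × 10⁸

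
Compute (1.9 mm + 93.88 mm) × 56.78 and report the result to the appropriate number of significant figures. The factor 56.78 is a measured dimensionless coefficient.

5.44 × 10^3 mm

1.9 mm + 93.88 mm = 95.78 mm; the sum is limited to 1 decimal place (3 s.f.).
Carrying full precision, 95.78 × 56.78 = 5438.3884 mm; 56.78 has 4 s.f., so the result keeps min(3, 4) = 3 s.f.
Rounded to 3 significant figures: 5.44 × 10^3 mm.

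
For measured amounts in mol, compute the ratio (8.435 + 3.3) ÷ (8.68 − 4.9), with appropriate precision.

3.1

8.435 + 3.3 = 11.735, limited to 1 d.p. → 3 s.f.; 8.68 − 4.9 = 3.78, limited to 1 d.p. → 2 s.f.
Carrying full precision, 11.735 ÷ 3.78 = 3.1044973545…; keep min(3, 2) = 2 s.f.
Rounded to 2 significant figures: 3.1.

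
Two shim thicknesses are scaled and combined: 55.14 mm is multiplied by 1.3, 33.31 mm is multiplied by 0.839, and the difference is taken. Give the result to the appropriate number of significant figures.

55.14 × 1.3 = 71.682 → 72 mm (2 s.f., last digit at the 10^0 place).
33.31 × 0.839 = 27.94709 → 27.9 mm (3 s.f., last digit at the 10^-1 place).
Difference: 43.73491 mm; keep the coarser place, 10^0.
Result: 44 mm.

44 mm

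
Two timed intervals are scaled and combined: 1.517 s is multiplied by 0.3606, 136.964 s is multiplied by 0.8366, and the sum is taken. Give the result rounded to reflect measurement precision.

115.1 s

1.517 × 0.3606 = 0.5470302 → 0.5470 s (4 s.f., last digit at the 10^-4 place).
136.964 × 0.8366 = 114.5840824 → 114.6 s (4 s.f., last digit at the 10^-1 place).
Sum: 115.1311126 s; keep the coarser place, 10^-1.
Result: 115.1 s.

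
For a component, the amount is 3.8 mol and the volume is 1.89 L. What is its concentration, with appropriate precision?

2.0 mol/L

concentration = 3.8 mol ÷ 1.89 L = 2.01058201058… mol/L.
3.8 has 2 significant figures; 1.89 has 3.
Division/multiplication keeps the fewest: 2 significant figures.
Rounded: 2.0 mol/L.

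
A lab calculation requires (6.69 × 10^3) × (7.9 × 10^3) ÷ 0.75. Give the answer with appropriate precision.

(6.69 × 10^3) × (7.9 × 10^3) ÷ 0.75 = 70468000
Multiplication/division keeps the fewest significant figures: 6.69 × 10^3 → 3 s.f., 7.9 × 10^3 → 2 s.f., 0.75 → 2 s.f.; limit is 2.
Rounded to 2 significant figures: 7.0 × 10^7.

7.0 × 10^7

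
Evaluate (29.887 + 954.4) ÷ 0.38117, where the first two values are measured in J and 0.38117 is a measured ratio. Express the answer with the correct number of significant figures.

29.887 J + 954.4 J = 984.287 J; the sum is limited to 1 decimal place (4 s.f.).
Carrying full precision, 984.287 ÷ 0.38117 = 2582.27824855… J; 0.38117 has 5 s.f., so the result keeps min(4, 5) = 4 s.f.
Rounded to 4 significant figures: 2582 J.

2582 J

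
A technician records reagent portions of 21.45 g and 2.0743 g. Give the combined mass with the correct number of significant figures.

21.45 g + 2.0743 g = 23.5243 g.
Addition/subtraction keeps the fewest decimal places: 21.45 → 2 decimal places, 2.0743 → 4 decimal places; limit is 2.
Rounded to 2 decimal places: 23.52 g.

23.52 g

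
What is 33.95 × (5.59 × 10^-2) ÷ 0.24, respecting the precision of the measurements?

33.95 × (5.59 × 10^-2) ÷ 0.24 = 7.90752083333…
Multiplication/division keeps the fewest significant figures: 33.95 → 4 s.f., 5.59 × 10^-2 → 3 s.f., 0.24 → 2 s.f.; limit is 2.
Rounded to 2 significant figures: 7.9.

7.9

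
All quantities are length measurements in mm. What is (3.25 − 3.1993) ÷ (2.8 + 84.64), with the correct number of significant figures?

6 × 10⁻⁴

3.25 − 3.1993 = 0.0507, limited to 2 d.p. → 1 s.f.; 2.8 + 84.64 = 87.44, limited to 1 d.p. → 3 s.f.
Carrying full precision, 0.0507 ÷ 87.44 = 0.000579826166514…; keep min(1, 3) = 1 s.f.
Rounded to 1 significant figure: 6 × 10⁻⁴.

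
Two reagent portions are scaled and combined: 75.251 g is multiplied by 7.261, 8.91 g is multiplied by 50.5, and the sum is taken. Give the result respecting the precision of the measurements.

75.251 × 7.261 = 546.397511 → 546.4 g (4 s.f., last digit at the 10^-1 place).
8.91 × 50.5 = 449.955 → 4.50 × 10² g (3 s.f., last digit at the 10^0 place).
Sum: 996.352511 g; keep the coarser place, 10^0.
Result: 996 g.

996 g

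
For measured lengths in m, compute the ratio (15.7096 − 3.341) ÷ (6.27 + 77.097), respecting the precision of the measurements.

15.7096 − 3.341 = 12.3686, limited to 3 d.p. → 5 s.f.; 6.27 + 77.097 = 83.367, limited to 2 d.p. → 4 s.f.
Carrying full precision, 12.3686 ÷ 83.367 = 0.148363261242…; keep min(5, 4) = 4 s.f.
Rounded to 4 significant figures: 0.1484.

0.1484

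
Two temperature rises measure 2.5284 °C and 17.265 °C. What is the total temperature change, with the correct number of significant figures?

19.793 °C

2.5284 °C + 17.265 °C = 19.7934 °C.
Addition/subtraction keeps the fewest decimal places: 2.5284 → 4 decimal places, 17.265 → 3 decimal places; limit is 3.
Rounded to 3 decimal places: 19.793 °C.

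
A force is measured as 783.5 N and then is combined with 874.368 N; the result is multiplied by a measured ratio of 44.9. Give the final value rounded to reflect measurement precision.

7.44 × 10⁴ N

783.5 N + 874.368 N = 1657.868 N; the sum is limited to 1 decimal place (5 s.f.).
Carrying full precision, 1657.868 × 44.9 = 74438.2732 N; 44.9 has 3 s.f., so the result keeps min(5, 3) = 3 s.f.
Rounded to 3 significant figures: 7.44 × 10⁴ N.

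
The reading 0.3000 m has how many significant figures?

4

0.3000: leading zeros are not significant; trailing zeros after a decimal point are significant.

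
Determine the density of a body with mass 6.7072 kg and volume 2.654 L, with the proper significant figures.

2.527 kg/L

density = 6.7072 kg ÷ 2.654 L = 2.52720422005… kg/L.
6.7072 has 5 significant figures; 2.654 has 4.
Division/multiplication keeps the fewest: 4 significant figures.
Rounded: 2.527 kg/L.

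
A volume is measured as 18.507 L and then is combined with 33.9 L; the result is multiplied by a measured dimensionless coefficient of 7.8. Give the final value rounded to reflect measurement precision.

18.507 L + 33.9 L = 52.407 L; the sum is limited to 1 decimal place (3 s.f.).
Carrying full precision, 52.407 × 7.8 = 408.7746 L; 7.8 has 2 s.f., so the result keeps min(3, 2) = 2 s.f.
Rounded to 2 significant figures: 4.1 × 10² L.

4.1 × 10² L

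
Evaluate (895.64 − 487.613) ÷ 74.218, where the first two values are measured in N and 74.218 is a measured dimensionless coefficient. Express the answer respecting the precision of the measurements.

5.4977 N

895.64 N − 487.613 N = 408.027 N; the difference is limited to 2 decimal places (5 s.f.).
Carrying full precision, 408.027 ÷ 74.218 = 5.4976825029… N; 74.218 has 5 s.f., so the result keeps min(5, 5) = 5 s.f.
Rounded to 5 significant figures: 5.4977 N.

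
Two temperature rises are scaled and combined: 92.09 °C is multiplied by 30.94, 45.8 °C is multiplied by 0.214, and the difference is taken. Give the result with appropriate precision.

92.09 × 30.94 = 2849.2646 → 2849 °C (4 s.f., last digit at the 10^0 place).
45.8 × 0.214 = 9.8012 → 9.80 °C (3 s.f., last digit at the 10^-2 place).
Difference: 2839.4634 °C; keep the coarser place, 10^0.
Result: 2839 °C.

2839 °C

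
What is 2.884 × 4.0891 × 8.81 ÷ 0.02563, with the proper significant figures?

4.05 × 10³

2.884 × 4.0891 × 8.81 ÷ 0.02563 = 4053.68772392…
Multiplication/division keeps the fewest significant figures: 2.884 → 4 s.f., 4.0891 → 5 s.f., 8.81 → 3 s.f., 0.02563 → 4 s.f.; limit is 3.
Rounded to 3 significant figures: 4.05 × 10³.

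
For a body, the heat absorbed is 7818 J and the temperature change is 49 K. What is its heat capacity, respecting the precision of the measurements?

heat capacity = 7818 J ÷ 49 K = 159.551020408… J/K.
7818 has 4 significant figures; 49 has 2.
Division/multiplication keeps the fewest: 2 significant figures.
Rounded: 1.6 × 10² J/K.

1.6 × 10² J/K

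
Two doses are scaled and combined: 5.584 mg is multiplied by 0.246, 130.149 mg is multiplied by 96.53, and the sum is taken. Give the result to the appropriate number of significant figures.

5.584 × 0.246 = 1.373664 → 1.37 mg (3 s.f., last digit at the 10^-2 place).
130.149 × 96.53 = 12563.28297 → 1.256 × 10^4 mg (4 s.f., last digit at the 10^1 place).
Sum: 12564.656634 mg; keep the coarser place, 10^1.
Result: 1.256 × 10^4 mg.

1.256 × 10^4 mg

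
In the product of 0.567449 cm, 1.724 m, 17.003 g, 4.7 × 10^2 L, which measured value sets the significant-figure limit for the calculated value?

0.567449 cm → 6 s.f.; 1.724 m → 4 s.f.; 17.003 g → 5 s.f.; 4.7 × 10^2 L → 2 s.f.
The fewest is 2 significant figures, from 4.7 × 10^2 L.

4.7 × 10^2 L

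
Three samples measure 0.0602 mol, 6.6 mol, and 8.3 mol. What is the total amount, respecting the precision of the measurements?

0.0602 mol + 6.6 mol + 8.3 mol = 14.9602 mol.
Addition/subtraction keeps the fewest decimal places: 0.0602 → 4 decimal places, 6.6 → 1 decimal place, 8.3 → 1 decimal place; limit is 1.
Rounded to 1 decimal place: 15.0 mol.

15.0 mol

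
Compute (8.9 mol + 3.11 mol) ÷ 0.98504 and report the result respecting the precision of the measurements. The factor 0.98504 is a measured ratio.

12.2 mol

8.9 mol + 3.11 mol = 12.01 mol; the sum is limited to 1 decimal place (3 s.f.).
Carrying full precision, 12.01 ÷ 0.98504 = 12.1923982782… mol; 0.98504 has 5 s.f., so the result keeps min(3, 5) = 3 s.f.
Rounded to 3 significant figures: 12.2 mol.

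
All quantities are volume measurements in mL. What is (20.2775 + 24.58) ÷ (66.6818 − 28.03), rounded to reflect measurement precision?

1.161

20.2775 + 24.58 = 44.8575, limited to 2 d.p. → 4 s.f.; 66.6818 − 28.03 = 38.6518, limited to 2 d.p. → 4 s.f.
Carrying full precision, 44.8575 ÷ 38.6518 = 1.16055397161…; keep min(4, 4) = 4 s.f.
Rounded to 4 significant figures: 1.161.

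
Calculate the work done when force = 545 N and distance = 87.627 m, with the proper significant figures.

work done = 545 N × 87.627 m = 47756.715 J.
545 has 3 significant figures; 87.627 has 5.
Division/multiplication keeps the fewest: 3 significant figures.
Rounded: 4.78 × 10⁴ J.

4.78 × 10⁴ J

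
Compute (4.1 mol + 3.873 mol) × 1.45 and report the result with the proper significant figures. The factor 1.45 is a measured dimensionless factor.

12 mol

4.1 mol + 3.873 mol = 7.973 mol; the sum is limited to 1 decimal place (2 s.f.).
Carrying full precision, 7.973 × 1.45 = 11.56085 mol; 1.45 has 3 s.f., so the result keeps min(2, 3) = 2 s.f.
Rounded to 2 significant figures: 12 mol.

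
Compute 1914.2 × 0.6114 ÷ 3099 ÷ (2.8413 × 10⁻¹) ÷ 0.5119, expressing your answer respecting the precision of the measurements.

1914.2 × 0.6114 ÷ 3099 ÷ (2.8413 × 10⁻¹) ÷ 0.5119 = 2.59650372011…
Multiplication/division keeps the fewest significant figures: 1914.2 → 5 s.f., 0.6114 → 4 s.f., 3099 → 4 s.f., 2.8413 × 10⁻¹ → 5 s.f., 0.5119 → 4 s.f.; limit is 4.
Rounded to 4 significant figures: 2.597.

2.597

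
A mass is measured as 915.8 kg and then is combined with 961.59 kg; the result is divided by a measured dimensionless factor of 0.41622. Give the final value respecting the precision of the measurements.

4.5106 × 10^3 kg

915.8 kg + 961.59 kg = 1877.39 kg; the sum is limited to 1 decimal place (5 s.f.).
Carrying full precision, 1877.39 ÷ 0.41622 = 4510.57133247… kg; 0.41622 has 5 s.f., so the result keeps min(5, 5) = 5 s.f.
Rounded to 5 significant figures: 4.5106 × 10^3 kg.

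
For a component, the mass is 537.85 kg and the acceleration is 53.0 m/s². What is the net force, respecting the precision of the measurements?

2.85 × 10^4 N

net force = 537.85 kg × 53.0 m/s² = 28506.05 N.
537.85 has 5 significant figures; 53.0 has 3.
Division/multiplication keeps the fewest: 3 significant figures.
Rounded: 2.85 × 10^4 N.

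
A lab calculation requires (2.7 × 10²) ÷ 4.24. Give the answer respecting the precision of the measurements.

64

(2.7 × 10²) ÷ 4.24 = 63.679245283…
Multiplication/division keeps the fewest significant figures: 2.7 × 10² → 2 s.f., 4.24 → 3 s.f.; limit is 2.
Rounded to 2 significant figures: 64.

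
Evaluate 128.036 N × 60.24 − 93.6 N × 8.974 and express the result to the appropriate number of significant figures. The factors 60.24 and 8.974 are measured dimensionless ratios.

6873 N

128.036 × 60.24 = 7712.88864 → 7713 N (4 s.f., last digit at the 10^0 place).
93.6 × 8.974 = 839.9664 → 8.40 × 10^2 N (3 s.f., last digit at the 10^0 place).
Difference: 6872.92224 N; keep the coarser place, 10^0.
Result: 6873 N.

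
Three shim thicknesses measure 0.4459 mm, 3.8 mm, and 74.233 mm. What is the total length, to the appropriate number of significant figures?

0.4459 mm + 3.8 mm + 74.233 mm = 78.4789 mm.
Addition/subtraction keeps the fewest decimal places: 0.4459 → 4 decimal places, 3.8 → 1 decimal place, 74.233 → 3 decimal places; limit is 1.
Rounded to 1 decimal place: 78.5 mm.

78.5 mm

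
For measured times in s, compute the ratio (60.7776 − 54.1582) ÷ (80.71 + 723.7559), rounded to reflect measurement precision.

60.7776 − 54.1582 = 6.6194, limited to 4 d.p. → 5 s.f.; 80.71 + 723.7559 = 804.4659, limited to 2 d.p. → 5 s.f.
Carrying full precision, 6.6194 ÷ 804.4659 = 0.00822831645195…; keep min(5, 5) = 5 s.f.
Rounded to 5 significant figures: 0.0082283.

0.0082283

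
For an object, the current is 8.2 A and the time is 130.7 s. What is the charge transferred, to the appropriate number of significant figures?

1.1 × 10³ C

charge transferred = 8.2 A × 130.7 s = 1071.74 C.
8.2 has 2 significant figures; 130.7 has 4.
Division/multiplication keeps the fewest: 2 significant figures.
Rounded: 1.1 × 10³ C.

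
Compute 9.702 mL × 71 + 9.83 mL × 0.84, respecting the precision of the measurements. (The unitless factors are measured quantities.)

9.702 × 71 = 688.842 → 6.9 × 10^2 mL (2 s.f., last digit at the 10^1 place).
9.83 × 0.84 = 8.2572 → 8.3 mL (2 s.f., last digit at the 10^-1 place).
Sum: 697.0992 mL; keep the coarser place, 10^1.
Result: 7.0 × 10^2 mL.

7.0 × 10^2 mL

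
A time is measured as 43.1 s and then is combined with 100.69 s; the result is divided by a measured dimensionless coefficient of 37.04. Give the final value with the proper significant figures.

43.1 s + 100.69 s = 143.79 s; the sum is limited to 1 decimal place (4 s.f.).
Carrying full precision, 143.79 ÷ 37.04 = 3.88201943844… s; 37.04 has 4 s.f., so the result keeps min(4, 4) = 4 s.f.
Rounded to 4 significant figures: 3.882 s.

3.882 s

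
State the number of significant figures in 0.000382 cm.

3

0.000382: leading zeros are not significant.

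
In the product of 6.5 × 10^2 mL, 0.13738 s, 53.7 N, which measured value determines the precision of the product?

6.5 × 10^2 mL

6.5 × 10^2 mL → 2 s.f.; 0.13738 s → 5 s.f.; 53.7 N → 3 s.f.
The fewest is 2 significant figures, from 6.5 × 10^2 mL.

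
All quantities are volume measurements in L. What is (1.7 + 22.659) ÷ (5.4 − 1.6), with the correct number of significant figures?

1.7 + 22.659 = 24.359, limited to 1 d.p. → 3 s.f.; 5.4 − 1.6 = 3.8, limited to 1 d.p. → 2 s.f.
Carrying full precision, 24.359 ÷ 3.8 = 6.41026315789…; keep min(3, 2) = 2 s.f.
Rounded to 2 significant figures: 6.4.

6.4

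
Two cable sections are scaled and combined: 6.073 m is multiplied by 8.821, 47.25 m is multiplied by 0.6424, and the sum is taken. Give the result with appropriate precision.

6.073 × 8.821 = 53.569933 → 53.57 m (4 s.f., last digit at the 10^-2 place).
47.25 × 0.6424 = 30.3534 → 30.35 m (4 s.f., last digit at the 10^-2 place).
Sum: 83.923333 m; keep the coarser place, 10^-2.
Result: 83.92 m.

83.92 m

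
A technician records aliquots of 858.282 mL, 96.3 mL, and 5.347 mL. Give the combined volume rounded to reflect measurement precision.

858.282 mL + 96.3 mL + 5.347 mL = 959.929 mL.
Addition/subtraction keeps the fewest decimal places: 858.282 → 3 decimal places, 96.3 → 1 decimal place, 5.347 → 3 decimal places; limit is 1.
Rounded to 1 decimal place: 959.9 mL.

959.9 mL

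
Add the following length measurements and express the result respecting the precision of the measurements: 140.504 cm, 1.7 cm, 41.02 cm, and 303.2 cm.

486.4 cm

140.504 cm + 1.7 cm + 41.02 cm + 303.2 cm = 486.424 cm.
Addition/subtraction keeps the fewest decimal places: 140.504 → 3 decimal places, 1.7 → 1 decimal place, 41.02 → 2 decimal places, 303.2 → 1 decimal place; limit is 1.
Rounded to 1 decimal place: 486.4 cm.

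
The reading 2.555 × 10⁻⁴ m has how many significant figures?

2.555 × 10⁻⁴: in scientific notation every digit of the coefficient is significant.

4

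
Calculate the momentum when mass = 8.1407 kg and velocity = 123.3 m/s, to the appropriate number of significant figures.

1004 kg·m/s

momentum = 8.1407 kg × 123.3 m/s = 1003.74831 kg·m/s.
8.1407 has 5 significant figures; 123.3 has 4.
Division/multiplication keeps the fewest: 4 significant figures.
Rounded: 1004 kg·m/s.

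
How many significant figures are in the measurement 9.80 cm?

9.80: trailing zeros after a decimal point are significant.

3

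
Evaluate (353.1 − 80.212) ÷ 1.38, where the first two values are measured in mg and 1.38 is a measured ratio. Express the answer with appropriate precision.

353.1 mg − 80.212 mg = 272.888 mg; the difference is limited to 1 decimal place (4 s.f.).
Carrying full precision, 272.888 ÷ 1.38 = 197.744927536… mg; 1.38 has 3 s.f., so the result keeps min(4, 3) = 3 s.f.
Rounded to 3 significant figures: 1.98 × 10^2 mg.

1.98 × 10^2 mg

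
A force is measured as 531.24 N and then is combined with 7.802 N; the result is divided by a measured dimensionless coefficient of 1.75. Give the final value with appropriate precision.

531.24 N + 7.802 N = 539.042 N; the sum is limited to 2 decimal places (5 s.f.).
Carrying full precision, 539.042 ÷ 1.75 = 308.024 N; 1.75 has 3 s.f., so the result keeps min(5, 3) = 3 s.f.
Rounded to 3 significant figures: 3.08 × 10² N.

3.08 × 10² N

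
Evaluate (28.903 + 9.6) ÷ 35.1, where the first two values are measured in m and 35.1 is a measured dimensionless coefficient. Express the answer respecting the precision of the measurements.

1.10 m

28.903 m + 9.6 m = 38.503 m; the sum is limited to 1 decimal place (3 s.f.).
Carrying full precision, 38.503 ÷ 35.1 = 1.09695156695… m; 35.1 has 3 s.f., so the result keeps min(3, 3) = 3 s.f.
Rounded to 3 significant figures: 1.10 m.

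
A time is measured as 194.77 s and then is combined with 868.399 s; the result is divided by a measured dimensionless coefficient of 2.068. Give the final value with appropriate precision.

514.1 s

194.77 s + 868.399 s = 1063.169 s; the sum is limited to 2 decimal places (6 s.f.).
Carrying full precision, 1063.169 ÷ 2.068 = 514.104932302… s; 2.068 has 4 s.f., so the result keeps min(6, 4) = 4 s.f.
Rounded to 4 significant figures: 514.1 s.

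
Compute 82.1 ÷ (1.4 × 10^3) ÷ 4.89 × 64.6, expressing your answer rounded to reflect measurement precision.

0.77

82.1 ÷ (1.4 × 10^3) ÷ 4.89 × 64.6 = 0.774709319311…
Multiplication/division keeps the fewest significant figures: 82.1 → 3 s.f., 1.4 × 10^3 → 2 s.f., 4.89 → 3 s.f., 64.6 → 3 s.f.; limit is 2.
Rounded to 2 significant figures: 0.77.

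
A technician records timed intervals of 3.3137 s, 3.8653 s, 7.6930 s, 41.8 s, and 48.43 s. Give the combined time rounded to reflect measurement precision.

3.3137 s + 3.8653 s + 7.6930 s + 41.8 s + 48.43 s = 105.1020 s.
Addition/subtraction keeps the fewest decimal places: 3.3137 → 4 decimal places, 3.8653 → 4 decimal places, 7.6930 → 4 decimal places, 41.8 → 1 decimal place, 48.43 → 2 decimal places; limit is 1.
Rounded to 1 decimal place: 105.1 s.

105.1 s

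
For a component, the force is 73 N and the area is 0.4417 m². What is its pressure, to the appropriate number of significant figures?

1.7 × 10^2 Pa

pressure = 73 N ÷ 0.4417 m² = 165.270545619… Pa.
73 has 2 significant figures; 0.4417 has 4.
Division/multiplication keeps the fewest: 2 significant figures.
Rounded: 1.7 × 10^2 Pa.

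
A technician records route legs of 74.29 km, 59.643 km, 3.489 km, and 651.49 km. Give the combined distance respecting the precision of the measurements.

788.91 km

74.29 km + 59.643 km + 3.489 km + 651.49 km = 788.912 km.
Addition/subtraction keeps the fewest decimal places: 74.29 → 2 decimal places, 59.643 → 3 decimal places, 3.489 → 3 decimal places, 651.49 → 2 decimal places; limit is 2.
Rounded to 2 decimal places: 788.91 km.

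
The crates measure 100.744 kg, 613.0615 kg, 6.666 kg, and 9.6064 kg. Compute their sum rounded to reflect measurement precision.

100.744 kg + 613.0615 kg + 6.666 kg + 9.6064 kg = 730.0779 kg.
Addition/subtraction keeps the fewest decimal places: 100.744 → 3 decimal places, 613.0615 → 4 decimal places, 6.666 → 3 decimal places, 9.6064 → 4 decimal places; limit is 3.
Rounded to 3 decimal places: 7.30078 × 10^2 kg.

7.30078 × 10^2 kg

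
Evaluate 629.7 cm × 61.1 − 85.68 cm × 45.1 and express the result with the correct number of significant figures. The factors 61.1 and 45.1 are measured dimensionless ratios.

629.7 × 61.1 = 38474.67 → 3.85 × 10^4 cm (3 s.f., last digit at the 10^2 place).
85.68 × 45.1 = 3864.168 → 3.86 × 10^3 cm (3 s.f., last digit at the 10^1 place).
Difference: 34610.502 cm; keep the coarser place, 10^2.
Result: 3.46 × 10^4 cm.

3.46 × 10^4 cm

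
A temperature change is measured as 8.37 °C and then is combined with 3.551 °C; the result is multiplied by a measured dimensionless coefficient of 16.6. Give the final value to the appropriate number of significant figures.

198 °C

8.37 °C + 3.551 °C = 11.921 °C; the sum is limited to 2 decimal places (4 s.f.).
Carrying full precision, 11.921 × 16.6 = 197.8886 °C; 16.6 has 3 s.f., so the result keeps min(4, 3) = 3 s.f.
Rounded to 3 significant figures: 198 °C.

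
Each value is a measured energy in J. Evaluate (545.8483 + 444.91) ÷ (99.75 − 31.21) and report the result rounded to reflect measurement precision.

14.46

545.8483 + 444.91 = 990.7583, limited to 2 d.p. → 5 s.f.; 99.75 − 31.21 = 68.54, limited to 2 d.p. → 4 s.f.
Carrying full precision, 990.7583 ÷ 68.54 = 14.4551838343…; keep min(5, 4) = 4 s.f.
Rounded to 4 significant figures: 14.46.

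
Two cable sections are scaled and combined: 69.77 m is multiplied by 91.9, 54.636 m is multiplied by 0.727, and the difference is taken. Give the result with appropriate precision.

69.77 × 91.9 = 6411.863 → 6.41 × 10³ m (3 s.f., last digit at the 10^1 place).
54.636 × 0.727 = 39.720372 → 39.7 m (3 s.f., last digit at the 10^-1 place).
Difference: 6372.142628 m; keep the coarser place, 10^1.
Result: 6.37 × 10³ m.

6.37 × 10³ m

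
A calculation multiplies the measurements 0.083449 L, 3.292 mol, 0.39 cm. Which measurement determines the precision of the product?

0.39 cm

0.083449 L → 5 s.f.; 3.292 mol → 4 s.f.; 0.39 cm → 2 s.f.
The fewest is 2 significant figures, from 0.39 cm.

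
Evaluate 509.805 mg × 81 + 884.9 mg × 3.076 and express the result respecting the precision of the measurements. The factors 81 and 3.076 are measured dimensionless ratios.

4.4 × 10⁴ mg

509.805 × 81 = 41294.205 → 4.1 × 10⁴ mg (2 s.f., last digit at the 10^3 place).
884.9 × 3.076 = 2721.9524 → 2722 mg (4 s.f., last digit at the 10^0 place).
Sum: 44016.1574 mg; keep the coarser place, 10^3.
Result: 4.4 × 10⁴ mg.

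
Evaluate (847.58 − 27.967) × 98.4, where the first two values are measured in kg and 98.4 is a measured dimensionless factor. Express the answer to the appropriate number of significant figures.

847.58 kg − 27.967 kg = 819.613 kg; the difference is limited to 2 decimal places (5 s.f.).
Carrying full precision, 819.613 × 98.4 = 80649.9192 kg; 98.4 has 3 s.f., so the result keeps min(5, 3) = 3 s.f.
Rounded to 3 significant figures: 8.06 × 10⁴ kg.

8.06 × 10⁴ kg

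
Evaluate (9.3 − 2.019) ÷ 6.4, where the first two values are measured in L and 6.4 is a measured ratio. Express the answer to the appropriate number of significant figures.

9.3 L − 2.019 L = 7.281 L; the difference is limited to 1 decimal place (2 s.f.).
Carrying full precision, 7.281 ÷ 6.4 = 1.13765625 L; 6.4 has 2 s.f., so the result keeps min(2, 2) = 2 s.f.
Rounded to 2 significant figures: 1.1 L.

1.1 L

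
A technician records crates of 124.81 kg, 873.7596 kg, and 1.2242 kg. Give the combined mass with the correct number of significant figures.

999.79 kg

124.81 kg + 873.7596 kg + 1.2242 kg = 999.7938 kg.
Addition/subtraction keeps the fewest decimal places: 124.81 → 2 decimal places, 873.7596 → 4 decimal places, 1.2242 → 4 decimal places; limit is 2.
Rounded to 2 decimal places: 999.79 kg.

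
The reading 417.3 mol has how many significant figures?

4

417.3: every digit is nonzero and significant.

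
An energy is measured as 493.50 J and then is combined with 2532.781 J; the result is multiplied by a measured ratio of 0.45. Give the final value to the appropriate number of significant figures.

1.4 × 10³ J

493.50 J + 2532.781 J = 3026.281 J; the sum is limited to 2 decimal places (6 s.f.).
Carrying full precision, 3026.281 × 0.45 = 1361.82645 J; 0.45 has 2 s.f., so the result keeps min(6, 2) = 2 s.f.
Rounded to 2 significant figures: 1.4 × 10³ J.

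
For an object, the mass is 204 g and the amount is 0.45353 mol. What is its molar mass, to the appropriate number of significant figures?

450. g/mol

molar mass = 204 g ÷ 0.45353 mol = 449.804864066… g/mol.
204 has 3 significant figures; 0.45353 has 5.
Division/multiplication keeps the fewest: 3 significant figures.
Rounded: 450. g/mol.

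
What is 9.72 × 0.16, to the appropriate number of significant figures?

1.6

9.72 × 0.16 = 1.5552
Multiplication/division keeps the fewest significant figures: 9.72 → 3 s.f., 0.16 → 2 s.f.; limit is 2.
Rounded to 2 significant figures: 1.6.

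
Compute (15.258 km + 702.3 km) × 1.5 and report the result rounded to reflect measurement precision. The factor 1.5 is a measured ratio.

15.258 km + 702.3 km = 717.558 km; the sum is limited to 1 decimal place (4 s.f.).
Carrying full precision, 717.558 × 1.5 = 1076.337 km; 1.5 has 2 s.f., so the result keeps min(4, 2) = 2 s.f.
Rounded to 2 significant figures: 1.1 × 10^3 km.

1.1 × 10^3 km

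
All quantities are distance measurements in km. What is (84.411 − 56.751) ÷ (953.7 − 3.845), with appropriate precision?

0.02912

84.411 − 56.751 = 27.660, limited to 3 d.p. → 5 s.f.; 953.7 − 3.845 = 949.855, limited to 1 d.p. → 4 s.f.
Carrying full precision, 27.660 ÷ 949.855 = 0.029120234141…; keep min(5, 4) = 4 s.f.
Rounded to 4 significant figures: 0.02912.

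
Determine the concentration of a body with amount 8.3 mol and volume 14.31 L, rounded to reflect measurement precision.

0.58 mol/L

concentration = 8.3 mol ÷ 14.31 L = 0.58001397624… mol/L.
8.3 has 2 significant figures; 14.31 has 4.
Division/multiplication keeps the fewest: 2 significant figures.
Rounded: 0.58 mol/L.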